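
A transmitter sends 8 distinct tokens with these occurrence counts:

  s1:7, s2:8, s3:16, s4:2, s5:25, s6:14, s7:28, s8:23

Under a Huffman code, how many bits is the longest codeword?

5

Merge the two lowest-weight nodes at each step:
combine s4(2), s1(7) → 9
combine s2(8), 9 → 17
combine s6(14), s3(16) → 30
combine 17, s8(23) → 40
combine s5(25), s7(28) → 53
combine 30, 40 → 70
combine 53, 70 → 123
The first pair merged (s4, s1) ends up deepest, at depth 5.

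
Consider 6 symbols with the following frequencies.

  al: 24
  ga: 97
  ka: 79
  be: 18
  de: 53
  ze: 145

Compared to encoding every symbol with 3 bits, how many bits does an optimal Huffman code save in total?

Fixed-length: 3 bits × 416 symbols = 1248 bits.
Huffman merges:
combine be(18), al(24) → 42
combine 42, de(53) → 95
combine ka(79), 95 → 174
combine ga(97), ze(145) → 242
combine 174, 242 → 416
Huffman total = 42 + 95 + 174 + 242 + 416 = 969 bits.
Saving = 1248 − 969 = 279 bits.

279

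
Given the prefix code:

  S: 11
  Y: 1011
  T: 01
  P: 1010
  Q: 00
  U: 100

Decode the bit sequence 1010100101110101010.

Read left to right; each codeword is recognised as soon as it completes (prefix code):
  1010→P | 100→U | 1011→Y | 1010→P | 1010→P
Decoded message: PUYPP

PUYPP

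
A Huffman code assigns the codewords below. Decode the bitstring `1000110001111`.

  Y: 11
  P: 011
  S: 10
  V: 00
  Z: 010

Read left to right; each codeword is recognised as soon as it completes (prefix code):
  10→S | 00→V | 11→Y | 00→V | 011→P | 11→Y
Decoded message: SVYVPY

SVYVPY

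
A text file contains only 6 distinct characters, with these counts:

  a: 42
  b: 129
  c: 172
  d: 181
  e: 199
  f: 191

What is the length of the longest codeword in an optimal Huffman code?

4

Merge the two lowest-weight nodes at each step:
merge a(42) and b(129): 171
merge 171 and c(172): 343
merge d(181) and f(191): 372
merge e(199) and 343: 542
merge 372 and 542: 914
The first pair merged (a, b) ends up deepest, at depth 4.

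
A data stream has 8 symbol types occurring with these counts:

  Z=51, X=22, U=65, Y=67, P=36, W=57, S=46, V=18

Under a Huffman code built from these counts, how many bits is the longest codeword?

Merge the two lowest-weight nodes at each step:
V(18) + X(22) → 40
P(36) + 40 → 76
S(46) + Z(51) → 97
W(57) + U(65) → 122
Y(67) + 76 → 143
97 + 122 → 219
143 + 219 → 362
Maximum depth reached is 4.

4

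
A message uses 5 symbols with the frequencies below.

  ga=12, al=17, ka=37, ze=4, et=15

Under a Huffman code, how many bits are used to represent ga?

Repeatedly merge the two smallest:
ze(4) + ga(12) → 16
et(15) + 16 → 31
al(17) + 31 → 48
ka(37) + 48 → 85
ga sits 4 levels below the root, so its codeword is 4 bits.

4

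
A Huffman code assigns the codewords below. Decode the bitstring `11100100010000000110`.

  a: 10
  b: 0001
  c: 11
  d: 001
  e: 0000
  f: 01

cafbeba

Read left to right; each codeword is recognised as soon as it completes (prefix code):
  11→c | 10→a | 01→f | 0001→b | 0000→e | 0001→b | 10→a
Decoded message: cafbeba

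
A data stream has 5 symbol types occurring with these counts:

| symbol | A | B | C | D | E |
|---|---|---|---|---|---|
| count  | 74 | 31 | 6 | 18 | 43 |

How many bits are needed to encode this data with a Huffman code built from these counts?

349

Merge the two smallest weights repeatedly:
combine C(6), D(18) → 24
combine 24, B(31) → 55
combine E(43), 55 → 98
combine A(74), 98 → 172
The encoded length is the sum of every internal node's weight: 24 + 55 + 98 + 172 = 349 bits.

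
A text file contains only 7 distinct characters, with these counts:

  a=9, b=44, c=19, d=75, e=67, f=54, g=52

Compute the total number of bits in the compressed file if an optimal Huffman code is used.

846

Merge the two smallest weights repeatedly:
merge a(9) and c(19): 28
merge 28 and b(44): 72
merge g(52) and f(54): 106
merge e(67) and 72: 139
merge d(75) and 106: 181
merge 139 and 181: 320
Total encoded bits = sum of merged weights = 28 + 72 + 106 + 139 + 181 + 320 = 846.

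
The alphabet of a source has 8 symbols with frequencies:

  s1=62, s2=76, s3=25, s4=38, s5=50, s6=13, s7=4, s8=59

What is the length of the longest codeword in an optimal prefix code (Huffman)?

5

Merge the two lowest-weight nodes at each step:
combine s7(4), s6(13) → 17
combine 17, s3(25) → 42
combine s4(38), 42 → 80
combine s5(50), s8(59) → 109
combine s1(62), s2(76) → 138
combine 80, 109 → 189
combine 138, 189 → 327
Maximum depth reached is 5.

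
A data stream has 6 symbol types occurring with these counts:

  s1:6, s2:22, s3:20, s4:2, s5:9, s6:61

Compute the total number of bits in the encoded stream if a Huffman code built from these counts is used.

241

Build the Huffman tree bottom-up:
combine s4(2), s1(6) → 8
combine 8, s5(9) → 17
combine 17, s3(20) → 37
combine s2(22), 37 → 59
combine 59, s6(61) → 120
The encoded length is the sum of every internal node's weight: 8 + 17 + 37 + 59 + 120 = 241 bits.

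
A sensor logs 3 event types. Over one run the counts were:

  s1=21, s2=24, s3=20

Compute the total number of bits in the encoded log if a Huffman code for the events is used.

106

Build the Huffman tree bottom-up:
merge s3(20) and s1(21): 41
merge s2(24) and 41: 65
Each symbol's bit-cost is frequency × depth; summing gives 106 bits (equivalently 41 + 65).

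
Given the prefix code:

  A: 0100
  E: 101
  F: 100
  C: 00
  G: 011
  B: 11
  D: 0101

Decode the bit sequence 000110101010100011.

CGDDCG

Read left to right; each codeword is recognised as soon as it completes (prefix code):
  00→C | 011→G | 0101→D | 0101→D | 00→C | 011→G
Decoded message: CGDDCG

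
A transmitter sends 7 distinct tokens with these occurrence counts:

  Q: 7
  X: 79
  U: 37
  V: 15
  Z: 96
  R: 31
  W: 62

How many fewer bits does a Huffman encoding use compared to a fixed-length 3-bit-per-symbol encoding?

Fixed-length: 3 bits × 327 symbols = 981 bits.
Huffman merges:
merge Q(7) and V(15): 22
merge 22 and R(31): 53
merge U(37) and 53: 90
merge W(62) and X(79): 141
merge 90 and Z(96): 186
merge 141 and 186: 327
Huffman total = 22 + 53 + 90 + 141 + 186 + 327 = 819 bits.
Saving = 981 − 819 = 162 bits.

162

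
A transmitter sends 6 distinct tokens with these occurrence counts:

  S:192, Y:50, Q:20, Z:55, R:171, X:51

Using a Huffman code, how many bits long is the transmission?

1238

Merge the two smallest weights repeatedly:
Q(20) + Y(50) → 70
X(51) + Z(55) → 106
70 + 106 → 176
R(171) + 176 → 347
S(192) + 347 → 539
Each symbol's bit-cost is frequency × depth; summing gives 1238 bits (equivalently 70 + 106 + 176 + 347 + 539).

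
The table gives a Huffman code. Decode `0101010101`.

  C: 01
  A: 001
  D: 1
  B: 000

CCCCC

Read left to right; each codeword is recognised as soon as it completes (prefix code):
  01→C | 01→C | 01→C | 01→C | 01→C
Decoded message: CCCCC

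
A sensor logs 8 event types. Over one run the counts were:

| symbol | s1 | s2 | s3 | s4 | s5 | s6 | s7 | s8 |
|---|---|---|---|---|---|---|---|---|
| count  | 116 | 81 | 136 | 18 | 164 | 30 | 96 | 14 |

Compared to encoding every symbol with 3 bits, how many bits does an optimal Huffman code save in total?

Fixed-length: 3 bits × 655 symbols = 1965 bits.
Huffman merges:
s8(14) + s4(18) → 32
s6(30) + 32 → 62
62 + s2(81) → 143
s7(96) + s1(116) → 212
s3(136) + 143 → 279
s5(164) + 212 → 376
279 + 376 → 655
Huffman total = 32 + 62 + 143 + 212 + 279 + 376 + 655 = 1759 bits.
Saving = 1965 − 1759 = 206 bits.

206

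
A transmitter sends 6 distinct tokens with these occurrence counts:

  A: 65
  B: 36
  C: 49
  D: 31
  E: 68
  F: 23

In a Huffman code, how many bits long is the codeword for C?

Build the tree from the bottom:
combine F(23), D(31) → 54
combine B(36), C(49) → 85
combine 54, A(65) → 119
combine E(68), 85 → 153
combine 119, 153 → 272
C's leaf is at depth 3, giving a 3-bit codeword.

3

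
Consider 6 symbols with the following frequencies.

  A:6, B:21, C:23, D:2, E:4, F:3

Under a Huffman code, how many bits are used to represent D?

Repeatedly merge the two smallest:
D(2) + F(3) → 5
E(4) + 5 → 9
A(6) + 9 → 15
15 + B(21) → 36
C(23) + 36 → 59
D sits 5 levels below the root, so its codeword is 5 bits.

5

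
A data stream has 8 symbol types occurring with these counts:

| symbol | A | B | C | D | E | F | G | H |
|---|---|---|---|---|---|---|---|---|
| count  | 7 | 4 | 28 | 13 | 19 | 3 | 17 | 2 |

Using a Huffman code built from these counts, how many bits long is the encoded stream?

Greedily combine the two least-frequent nodes:
H(2) + F(3) → 5
B(4) + 5 → 9
A(7) + 9 → 16
D(13) + 16 → 29
G(17) + E(19) → 36
C(28) + 29 → 57
36 + 57 → 93
Each symbol's bit-cost is frequency × depth; summing gives 245 bits (equivalently 5 + 9 + 16 + 29 + 36 + 57 + 93).

245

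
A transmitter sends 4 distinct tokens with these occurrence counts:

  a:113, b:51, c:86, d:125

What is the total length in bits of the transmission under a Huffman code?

Greedily combine the two least-frequent nodes:
b(51) + c(86) → 137
a(113) + d(125) → 238
137 + 238 → 375
Each symbol's bit-cost is frequency × depth; summing gives 750 bits (equivalently 137 + 238 + 375).

750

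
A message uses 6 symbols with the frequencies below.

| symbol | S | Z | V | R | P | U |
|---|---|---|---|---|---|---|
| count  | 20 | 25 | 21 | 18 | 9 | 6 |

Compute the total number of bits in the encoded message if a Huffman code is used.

Build the Huffman tree bottom-up:
U(6) + P(9) → 15
15 + R(18) → 33
S(20) + V(21) → 41
Z(25) + 33 → 58
41 + 58 → 99
Each symbol's bit-cost is frequency × depth; summing gives 246 bits (equivalently 15 + 33 + 41 + 58 + 99).

246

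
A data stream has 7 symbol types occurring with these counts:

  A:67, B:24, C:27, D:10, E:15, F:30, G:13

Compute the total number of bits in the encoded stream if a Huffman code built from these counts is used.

Build the Huffman tree bottom-up:
merge D(10) and G(13): 23
merge E(15) and 23: 38
merge B(24) and C(27): 51
merge F(30) and 38: 68
merge 51 and A(67): 118
merge 68 and 118: 186
Each symbol's bit-cost is frequency × depth; summing gives 484 bits (equivalently 23 + 38 + 51 + 68 + 118 + 186).

484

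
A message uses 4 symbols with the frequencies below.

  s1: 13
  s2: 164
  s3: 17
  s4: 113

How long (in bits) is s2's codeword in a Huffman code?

1

Huffman merges, smallest pair first:
merge s1(13) and s3(17): 30
merge 30 and s4(113): 143
merge 143 and s2(164): 307
s2 is merged only at the final step, so code length = 1.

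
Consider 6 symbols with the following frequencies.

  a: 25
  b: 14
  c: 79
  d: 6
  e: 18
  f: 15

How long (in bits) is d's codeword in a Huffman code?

Build the tree from the bottom:
d(6) + b(14) → 20
f(15) + e(18) → 33
20 + a(25) → 45
33 + 45 → 78
78 + c(79) → 157
The subtree containing d is merged 4 times, so code length = 4.

4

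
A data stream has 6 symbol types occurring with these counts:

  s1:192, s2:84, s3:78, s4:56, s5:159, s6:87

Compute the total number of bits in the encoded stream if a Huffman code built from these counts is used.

Merge the two smallest weights repeatedly:
combine s4(56), s3(78) → 134
combine s2(84), s6(87) → 171
combine 134, s5(159) → 293
combine 171, s1(192) → 363
combine 293, 363 → 656
Each symbol's bit-cost is frequency × depth; summing gives 1617 bits (equivalently 134 + 171 + 293 + 363 + 656).

1617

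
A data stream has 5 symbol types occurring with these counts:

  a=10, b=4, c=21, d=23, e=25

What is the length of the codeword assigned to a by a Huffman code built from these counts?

Repeatedly merge the two smallest:
merge b(4) and a(10): 14
merge 14 and c(21): 35
merge d(23) and e(25): 48
merge 35 and 48: 83
a's leaf is at depth 3, giving a 3-bit codeword.

3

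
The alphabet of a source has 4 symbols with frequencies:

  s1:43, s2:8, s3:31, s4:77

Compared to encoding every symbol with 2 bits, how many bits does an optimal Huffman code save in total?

38

Fixed-length: 2 bits × 159 symbols = 318 bits.
Huffman merges:
merge s2(8) and s3(31): 39
merge 39 and s1(43): 82
merge s4(77) and 82: 159
Huffman total = 39 + 82 + 159 = 280 bits.
Saving = 318 − 280 = 38 bits.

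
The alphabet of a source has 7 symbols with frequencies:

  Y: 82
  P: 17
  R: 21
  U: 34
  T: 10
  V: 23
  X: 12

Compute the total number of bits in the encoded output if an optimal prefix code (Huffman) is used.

Greedily combine the two least-frequent nodes:
merge T(10) and X(12): 22
merge P(17) and R(21): 38
merge 22 and V(23): 45
merge U(34) and 38: 72
merge 45 and 72: 117
merge Y(82) and 117: 199
Each symbol's bit-cost is frequency × depth; summing gives 493 bits (equivalently 22 + 38 + 45 + 72 + 117 + 199).

493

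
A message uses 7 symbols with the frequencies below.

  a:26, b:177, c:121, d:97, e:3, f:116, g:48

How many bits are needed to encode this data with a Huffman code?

1456

Merge the two smallest weights repeatedly:
e(3) + a(26) → 29
29 + g(48) → 77
77 + d(97) → 174
f(116) + c(121) → 237
174 + b(177) → 351
237 + 351 → 588
The encoded length is the sum of every internal node's weight: 29 + 77 + 174 + 237 + 351 + 588 = 1456 bits.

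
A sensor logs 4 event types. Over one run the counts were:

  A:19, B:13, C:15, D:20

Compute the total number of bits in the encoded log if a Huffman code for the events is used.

134

Merge the two smallest weights repeatedly:
combine B(13), C(15) → 28
combine A(19), D(20) → 39
combine 28, 39 → 67
Total encoded bits = sum of merged weights = 28 + 39 + 67 = 134.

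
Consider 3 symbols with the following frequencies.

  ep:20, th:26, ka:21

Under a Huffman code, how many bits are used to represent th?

1

Build the tree from the bottom:
ep(20) + ka(21) → 41
th(26) + 41 → 67
th is a child of the root — depth 1, so its codeword is a single bit.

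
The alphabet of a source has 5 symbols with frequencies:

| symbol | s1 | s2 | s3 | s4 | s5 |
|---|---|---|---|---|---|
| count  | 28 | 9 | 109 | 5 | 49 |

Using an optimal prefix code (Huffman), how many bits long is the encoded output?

Merge the two smallest weights repeatedly:
merge s4(5) and s2(9): 14
merge 14 and s1(28): 42
merge 42 and s5(49): 91
merge 91 and s3(109): 200
Total encoded bits = sum of merged weights = 14 + 42 + 91 + 200 = 347.

347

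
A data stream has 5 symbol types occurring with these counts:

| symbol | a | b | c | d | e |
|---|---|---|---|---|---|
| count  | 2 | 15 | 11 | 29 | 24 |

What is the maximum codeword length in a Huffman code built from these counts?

4

Merge the two lowest-weight nodes at each step:
a(2) + c(11) → 13
13 + b(15) → 28
e(24) + 28 → 52
d(29) + 52 → 81
The first pair merged (a, c) ends up deepest, at depth 4.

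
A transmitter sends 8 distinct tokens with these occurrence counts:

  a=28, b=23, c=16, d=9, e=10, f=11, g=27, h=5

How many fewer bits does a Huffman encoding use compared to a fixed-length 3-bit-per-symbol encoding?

Fixed-length: 3 bits × 129 symbols = 387 bits.
Huffman merges:
combine h(5), d(9) → 14
combine e(10), f(11) → 21
combine 14, c(16) → 30
combine 21, b(23) → 44
combine g(27), a(28) → 55
combine 30, 44 → 74
combine 55, 74 → 129
Huffman total = 14 + 21 + 30 + 44 + 55 + 74 + 129 = 367 bits.
Saving = 387 − 367 = 20 bits.

20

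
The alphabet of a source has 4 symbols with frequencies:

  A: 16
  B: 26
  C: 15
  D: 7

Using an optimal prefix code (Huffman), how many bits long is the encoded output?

124

Build the Huffman tree bottom-up:
D(7) + C(15) → 22
A(16) + 22 → 38
B(26) + 38 → 64
The encoded length is the sum of every internal node's weight: 22 + 38 + 64 = 124 bits.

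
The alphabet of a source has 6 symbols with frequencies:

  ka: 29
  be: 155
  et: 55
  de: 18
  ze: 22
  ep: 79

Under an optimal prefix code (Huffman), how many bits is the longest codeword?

Merge the two lowest-weight nodes at each step:
merge de(18) and ze(22): 40
merge ka(29) and 40: 69
merge et(55) and 69: 124
merge ep(79) and 124: 203
merge be(155) and 203: 358
Maximum depth reached is 5.

5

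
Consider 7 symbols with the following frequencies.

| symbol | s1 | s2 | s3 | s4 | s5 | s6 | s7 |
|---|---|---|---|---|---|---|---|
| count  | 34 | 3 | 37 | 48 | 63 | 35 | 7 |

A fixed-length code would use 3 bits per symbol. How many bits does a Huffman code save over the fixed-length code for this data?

101

Fixed-length: 3 bits × 227 symbols = 681 bits.
Huffman merges:
combine s2(3), s7(7) → 10
combine 10, s1(34) → 44
combine s6(35), s3(37) → 72
combine 44, s4(48) → 92
combine s5(63), 72 → 135
combine 92, 135 → 227
Huffman total = 10 + 44 + 72 + 92 + 135 + 227 = 580 bits.
Saving = 681 − 580 = 101 bits.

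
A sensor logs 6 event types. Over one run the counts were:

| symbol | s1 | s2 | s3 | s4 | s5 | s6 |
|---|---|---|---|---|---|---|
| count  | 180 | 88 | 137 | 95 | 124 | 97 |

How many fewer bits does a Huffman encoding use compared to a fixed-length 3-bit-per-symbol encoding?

317

Fixed-length: 3 bits × 721 symbols = 2163 bits.
Huffman merges:
combine s2(88), s4(95) → 183
combine s6(97), s5(124) → 221
combine s3(137), s1(180) → 317
combine 183, 221 → 404
combine 317, 404 → 721
Huffman total = 183 + 221 + 317 + 404 + 721 = 1846 bits.
Saving = 2163 − 1846 = 317 bits.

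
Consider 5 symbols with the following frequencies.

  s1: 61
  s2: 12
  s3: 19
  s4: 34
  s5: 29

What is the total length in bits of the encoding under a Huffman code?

340

Greedily combine the two least-frequent nodes:
s2(12) + s3(19) → 31
s5(29) + 31 → 60
s4(34) + 60 → 94
s1(61) + 94 → 155
Total encoded bits = sum of merged weights = 31 + 60 + 94 + 155 = 340.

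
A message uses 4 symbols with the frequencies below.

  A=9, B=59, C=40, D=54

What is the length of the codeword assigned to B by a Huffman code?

Huffman merges, smallest pair first:
combine A(9), C(40) → 49
combine 49, D(54) → 103
combine B(59), 103 → 162
B is a child of the root — depth 1, so its codeword is a single bit.

1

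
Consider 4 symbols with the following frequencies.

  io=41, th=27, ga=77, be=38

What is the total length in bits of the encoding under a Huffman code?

Build the Huffman tree bottom-up:
th(27) + be(38) → 65
io(41) + 65 → 106
ga(77) + 106 → 183
The encoded length is the sum of every internal node's weight: 65 + 106 + 183 = 354 bits.

354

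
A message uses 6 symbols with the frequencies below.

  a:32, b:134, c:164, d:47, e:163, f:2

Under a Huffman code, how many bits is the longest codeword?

Merge the two lowest-weight nodes at each step:
merge f(2) and a(32): 34
merge 34 and d(47): 81
merge 81 and b(134): 215
merge e(163) and c(164): 327
merge 215 and 327: 542
The first pair merged (f, a) ends up deepest, at depth 4.

4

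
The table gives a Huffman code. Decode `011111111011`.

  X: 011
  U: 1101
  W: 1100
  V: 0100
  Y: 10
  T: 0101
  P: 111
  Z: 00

Read left to right; each codeword is recognised as soon as it completes (prefix code):
  011→X | 111→P | 111→P | 011→X
Decoded message: XPPX

XPPX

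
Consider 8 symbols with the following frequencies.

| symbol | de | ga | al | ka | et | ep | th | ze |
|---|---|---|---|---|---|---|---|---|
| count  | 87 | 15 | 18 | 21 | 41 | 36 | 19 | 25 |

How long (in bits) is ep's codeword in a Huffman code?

3

Build the tree from the bottom:
combine ga(15), al(18) → 33
combine th(19), ka(21) → 40
combine ze(25), 33 → 58
combine ep(36), 40 → 76
combine et(41), 58 → 99
combine 76, de(87) → 163
combine 99, 163 → 262
ep's leaf is at depth 3, giving a 3-bit codeword.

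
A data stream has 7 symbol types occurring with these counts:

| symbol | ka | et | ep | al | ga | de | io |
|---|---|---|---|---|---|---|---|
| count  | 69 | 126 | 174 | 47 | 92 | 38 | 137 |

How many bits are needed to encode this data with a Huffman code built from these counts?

Greedily combine the two least-frequent nodes:
combine de(38), al(47) → 85
combine ka(69), 85 → 154
combine ga(92), et(126) → 218
combine io(137), 154 → 291
combine ep(174), 218 → 392
combine 291, 392 → 683
The encoded length is the sum of every internal node's weight: 85 + 154 + 218 + 291 + 392 + 683 = 1823 bits.

1823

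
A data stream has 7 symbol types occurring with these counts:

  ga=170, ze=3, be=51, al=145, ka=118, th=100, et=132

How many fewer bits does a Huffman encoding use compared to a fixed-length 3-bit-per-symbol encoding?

261

Fixed-length: 3 bits × 719 symbols = 2157 bits.
Huffman merges:
merge ze(3) and be(51): 54
merge 54 and th(100): 154
merge ka(118) and et(132): 250
merge al(145) and 154: 299
merge ga(170) and 250: 420
merge 299 and 420: 719
Huffman total = 54 + 154 + 250 + 299 + 420 + 719 = 1896 bits.
Saving = 2157 − 1896 = 261 bits.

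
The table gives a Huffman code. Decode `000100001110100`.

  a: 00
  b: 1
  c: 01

Read left to right; each codeword is recognised as soon as it completes (prefix code):
  00→a | 01→c | 00→a | 00→a | 1→b | 1→b | 1→b | 01→c | 00→a
Decoded message: acaabbbca

acaabbbca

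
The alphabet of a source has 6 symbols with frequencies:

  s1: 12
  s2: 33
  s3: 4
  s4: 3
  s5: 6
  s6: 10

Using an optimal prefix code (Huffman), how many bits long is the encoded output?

145

Greedily combine the two least-frequent nodes:
s4(3) + s3(4) → 7
s5(6) + 7 → 13
s6(10) + s1(12) → 22
13 + 22 → 35
s2(33) + 35 → 68
Each symbol's bit-cost is frequency × depth; summing gives 145 bits (equivalently 7 + 13 + 22 + 35 + 68).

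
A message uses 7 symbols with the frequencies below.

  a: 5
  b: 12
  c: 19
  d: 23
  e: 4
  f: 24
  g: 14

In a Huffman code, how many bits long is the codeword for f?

2

Build the tree from the bottom:
merge e(4) and a(5): 9
merge 9 and b(12): 21
merge g(14) and c(19): 33
merge 21 and d(23): 44
merge f(24) and 33: 57
merge 44 and 57: 101
The subtree containing f is merged 2 times, so code length = 2.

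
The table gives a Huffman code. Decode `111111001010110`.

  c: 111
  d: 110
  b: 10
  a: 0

ccaabbd

Read left to right; each codeword is recognised as soon as it completes (prefix code):
  111→c | 111→c | 0→a | 0→a | 10→b | 10→b | 110→d
Decoded message: ccaabbd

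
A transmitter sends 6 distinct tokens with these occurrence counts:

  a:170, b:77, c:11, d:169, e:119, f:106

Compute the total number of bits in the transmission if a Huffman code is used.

1586

Merge the two smallest weights repeatedly:
merge c(11) and b(77): 88
merge 88 and f(106): 194
merge e(119) and d(169): 288
merge a(170) and 194: 364
merge 288 and 364: 652
The encoded length is the sum of every internal node's weight: 88 + 194 + 288 + 364 + 652 = 1586 bits.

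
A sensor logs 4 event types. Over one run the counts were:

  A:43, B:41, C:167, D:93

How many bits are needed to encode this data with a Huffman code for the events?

605

Greedily combine the two least-frequent nodes:
B(41) + A(43) → 84
84 + D(93) → 177
C(167) + 177 → 344
The encoded length is the sum of every internal node's weight: 84 + 177 + 344 = 605 bits.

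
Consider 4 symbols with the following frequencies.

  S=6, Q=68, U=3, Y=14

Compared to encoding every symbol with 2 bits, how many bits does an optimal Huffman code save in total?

59

Fixed-length: 2 bits × 91 symbols = 182 bits.
Huffman merges:
merge U(3) and S(6): 9
merge 9 and Y(14): 23
merge 23 and Q(68): 91
Huffman total = 9 + 23 + 91 = 123 bits.
Saving = 182 − 123 = 59 bits.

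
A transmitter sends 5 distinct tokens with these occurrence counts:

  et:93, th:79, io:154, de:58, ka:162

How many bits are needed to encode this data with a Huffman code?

Greedily combine the two least-frequent nodes:
merge de(58) and th(79): 137
merge et(93) and 137: 230
merge io(154) and ka(162): 316
merge 230 and 316: 546
The encoded length is the sum of every internal node's weight: 137 + 230 + 316 + 546 = 1229 bits.

1229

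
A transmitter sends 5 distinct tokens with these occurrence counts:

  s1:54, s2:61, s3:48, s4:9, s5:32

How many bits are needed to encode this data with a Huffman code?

449

Build the Huffman tree bottom-up:
merge s4(9) and s5(32): 41
merge 41 and s3(48): 89
merge s1(54) and s2(61): 115
merge 89 and 115: 204
Each symbol's bit-cost is frequency × depth; summing gives 449 bits (equivalently 41 + 89 + 115 + 204).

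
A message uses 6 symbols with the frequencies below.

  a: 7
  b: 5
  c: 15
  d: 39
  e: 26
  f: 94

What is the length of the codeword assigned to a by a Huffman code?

5

Repeatedly merge the two smallest:
merge b(5) and a(7): 12
merge 12 and c(15): 27
merge e(26) and 27: 53
merge d(39) and 53: 92
merge 92 and f(94): 186
a sits 5 levels below the root, so its codeword is 5 bits.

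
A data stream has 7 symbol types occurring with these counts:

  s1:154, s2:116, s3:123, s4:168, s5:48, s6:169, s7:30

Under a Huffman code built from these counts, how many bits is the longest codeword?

Merge the two lowest-weight nodes at each step:
s7(30) + s5(48) → 78
78 + s2(116) → 194
s3(123) + s1(154) → 277
s4(168) + s6(169) → 337
194 + 277 → 471
337 + 471 → 808
Maximum depth reached is 4.

4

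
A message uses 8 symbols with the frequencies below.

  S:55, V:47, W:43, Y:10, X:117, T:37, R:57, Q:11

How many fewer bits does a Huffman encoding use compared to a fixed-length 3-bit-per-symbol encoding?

96

Fixed-length: 3 bits × 377 symbols = 1131 bits.
Huffman merges:
Y(10) + Q(11) → 21
21 + T(37) → 58
W(43) + V(47) → 90
S(55) + R(57) → 112
58 + 90 → 148
112 + X(117) → 229
148 + 229 → 377
Huffman total = 21 + 58 + 90 + 112 + 148 + 229 + 377 = 1035 bits.
Saving = 1131 − 1035 = 96 bits.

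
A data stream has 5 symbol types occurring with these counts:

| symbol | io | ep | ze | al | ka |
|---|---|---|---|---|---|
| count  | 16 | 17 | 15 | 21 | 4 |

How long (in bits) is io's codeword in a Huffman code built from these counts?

Build the tree from the bottom:
merge ka(4) and ze(15): 19
merge io(16) and ep(17): 33
merge 19 and al(21): 40
merge 33 and 40: 73
io's leaf is at depth 2, giving a 2-bit codeword.

2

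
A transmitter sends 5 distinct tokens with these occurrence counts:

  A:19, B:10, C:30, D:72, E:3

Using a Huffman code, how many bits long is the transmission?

Greedily combine the two least-frequent nodes:
E(3) + B(10) → 13
13 + A(19) → 32
C(30) + 32 → 62
62 + D(72) → 134
Each symbol's bit-cost is frequency × depth; summing gives 241 bits (equivalently 13 + 32 + 62 + 134).

241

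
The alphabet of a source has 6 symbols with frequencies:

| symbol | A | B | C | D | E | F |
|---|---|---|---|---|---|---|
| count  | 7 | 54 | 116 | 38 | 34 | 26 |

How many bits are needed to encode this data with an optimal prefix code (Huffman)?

626

Merge the two smallest weights repeatedly:
merge A(7) and F(26): 33
merge 33 and E(34): 67
merge D(38) and B(54): 92
merge 67 and 92: 159
merge C(116) and 159: 275
Each symbol's bit-cost is frequency × depth; summing gives 626 bits (equivalently 33 + 67 + 92 + 159 + 275).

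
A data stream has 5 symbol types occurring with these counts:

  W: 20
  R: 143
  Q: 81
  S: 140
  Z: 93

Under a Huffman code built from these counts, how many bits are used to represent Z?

2

Repeatedly merge the two smallest:
merge W(20) and Q(81): 101
merge Z(93) and 101: 194
merge S(140) and R(143): 283
merge 194 and 283: 477
Z sits 2 levels below the root, so its codeword is 2 bits.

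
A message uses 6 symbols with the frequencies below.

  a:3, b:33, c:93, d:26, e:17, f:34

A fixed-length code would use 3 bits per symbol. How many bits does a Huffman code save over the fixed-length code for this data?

166

Fixed-length: 3 bits × 206 symbols = 618 bits.
Huffman merges:
combine a(3), e(17) → 20
combine 20, d(26) → 46
combine b(33), f(34) → 67
combine 46, 67 → 113
combine c(93), 113 → 206
Huffman total = 20 + 46 + 67 + 113 + 206 = 452 bits.
Saving = 618 − 452 = 166 bits.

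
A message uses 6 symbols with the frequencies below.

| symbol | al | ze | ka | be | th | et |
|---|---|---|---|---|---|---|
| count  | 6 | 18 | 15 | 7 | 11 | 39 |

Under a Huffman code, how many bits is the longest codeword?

Merge the two lowest-weight nodes at each step:
combine al(6), be(7) → 13
combine th(11), 13 → 24
combine ka(15), ze(18) → 33
combine 24, 33 → 57
combine et(39), 57 → 96
The first pair merged (al, be) ends up deepest, at depth 4.

4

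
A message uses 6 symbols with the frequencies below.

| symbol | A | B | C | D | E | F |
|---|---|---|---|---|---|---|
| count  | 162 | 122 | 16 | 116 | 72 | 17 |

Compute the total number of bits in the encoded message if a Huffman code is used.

Merge the two smallest weights repeatedly:
C(16) + F(17) → 33
33 + E(72) → 105
105 + D(116) → 221
B(122) + A(162) → 284
221 + 284 → 505
Each symbol's bit-cost is frequency × depth; summing gives 1148 bits (equivalently 33 + 105 + 221 + 284 + 505).

1148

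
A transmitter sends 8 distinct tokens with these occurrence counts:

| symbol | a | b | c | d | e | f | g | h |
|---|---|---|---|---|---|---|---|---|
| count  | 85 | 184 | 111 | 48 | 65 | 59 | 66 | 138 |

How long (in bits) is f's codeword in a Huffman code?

4

Build the tree from the bottom:
d(48) + f(59) → 107
e(65) + g(66) → 131
a(85) + 107 → 192
c(111) + 131 → 242
h(138) + b(184) → 322
192 + 242 → 434
322 + 434 → 756
f sits 4 levels below the root, so its codeword is 4 bits.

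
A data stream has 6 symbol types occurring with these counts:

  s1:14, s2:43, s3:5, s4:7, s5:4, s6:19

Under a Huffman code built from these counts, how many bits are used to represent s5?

Repeatedly merge the two smallest:
merge s5(4) and s3(5): 9
merge s4(7) and 9: 16
merge s1(14) and 16: 30
merge s6(19) and 30: 49
merge s2(43) and 49: 92
The subtree containing s5 is merged 5 times, so code length = 5.

5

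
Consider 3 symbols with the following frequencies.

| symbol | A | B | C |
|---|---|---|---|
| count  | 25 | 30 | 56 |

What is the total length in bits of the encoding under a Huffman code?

Greedily combine the two least-frequent nodes:
merge A(25) and B(30): 55
merge 55 and C(56): 111
Each symbol's bit-cost is frequency × depth; summing gives 166 bits (equivalently 55 + 111).

166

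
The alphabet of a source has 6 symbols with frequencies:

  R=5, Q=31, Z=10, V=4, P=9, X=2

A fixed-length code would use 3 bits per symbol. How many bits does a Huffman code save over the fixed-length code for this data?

56

Fixed-length: 3 bits × 61 symbols = 183 bits.
Huffman merges:
merge X(2) and V(4): 6
merge R(5) and 6: 11
merge P(9) and Z(10): 19
merge 11 and 19: 30
merge 30 and Q(31): 61
Huffman total = 6 + 11 + 19 + 30 + 61 = 127 bits.
Saving = 183 − 127 = 56 bits.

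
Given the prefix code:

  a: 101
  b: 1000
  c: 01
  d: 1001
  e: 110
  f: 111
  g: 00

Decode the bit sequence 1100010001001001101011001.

egbdgead

Read left to right; each codeword is recognised as soon as it completes (prefix code):
  110→e | 00→g | 1000→b | 1001→d | 00→g | 110→e | 101→a | 1001→d
Decoded message: egbdgead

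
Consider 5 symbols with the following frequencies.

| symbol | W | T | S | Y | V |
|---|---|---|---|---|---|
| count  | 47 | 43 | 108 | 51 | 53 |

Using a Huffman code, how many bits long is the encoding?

Greedily combine the two least-frequent nodes:
combine T(43), W(47) → 90
combine Y(51), V(53) → 104
combine 90, 104 → 194
combine S(108), 194 → 302
Total encoded bits = sum of merged weights = 90 + 104 + 194 + 302 = 690.

690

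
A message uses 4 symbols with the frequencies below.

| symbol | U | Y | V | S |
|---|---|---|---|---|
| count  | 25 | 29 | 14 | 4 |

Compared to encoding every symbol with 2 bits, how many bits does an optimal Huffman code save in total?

11

Fixed-length: 2 bits × 72 symbols = 144 bits.
Huffman merges:
merge S(4) and V(14): 18
merge 18 and U(25): 43
merge Y(29) and 43: 72
Huffman total = 18 + 43 + 72 = 133 bits.
Saving = 144 − 133 = 11 bits.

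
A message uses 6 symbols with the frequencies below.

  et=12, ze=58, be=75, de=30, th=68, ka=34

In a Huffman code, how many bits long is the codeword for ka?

Repeatedly merge the two smallest:
et(12) + de(30) → 42
ka(34) + 42 → 76
ze(58) + th(68) → 126
be(75) + 76 → 151
126 + 151 → 277
ka's leaf is at depth 3, giving a 3-bit codeword.

3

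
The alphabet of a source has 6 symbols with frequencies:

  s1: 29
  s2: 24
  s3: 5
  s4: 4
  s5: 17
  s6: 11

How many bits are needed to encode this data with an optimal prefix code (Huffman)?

209

Greedily combine the two least-frequent nodes:
combine s4(4), s3(5) → 9
combine 9, s6(11) → 20
combine s5(17), 20 → 37
combine s2(24), s1(29) → 53
combine 37, 53 → 90
The encoded length is the sum of every internal node's weight: 9 + 20 + 37 + 53 + 90 = 209 bits.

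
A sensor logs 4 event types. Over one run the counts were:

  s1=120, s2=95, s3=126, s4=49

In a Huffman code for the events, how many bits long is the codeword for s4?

2

Build the tree from the bottom:
merge s4(49) and s2(95): 144
merge s1(120) and s3(126): 246
merge 144 and 246: 390
s4's leaf is at depth 2, giving a 2-bit codeword.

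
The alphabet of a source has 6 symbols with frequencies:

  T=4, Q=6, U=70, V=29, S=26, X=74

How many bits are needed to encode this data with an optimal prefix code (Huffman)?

Greedily combine the two least-frequent nodes:
T(4) + Q(6) → 10
10 + S(26) → 36
V(29) + 36 → 65
65 + U(70) → 135
X(74) + 135 → 209
The encoded length is the sum of every internal node's weight: 10 + 36 + 65 + 135 + 209 = 455 bits.

455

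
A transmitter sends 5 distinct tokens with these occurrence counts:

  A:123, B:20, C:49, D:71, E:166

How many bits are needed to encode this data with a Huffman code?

Greedily combine the two least-frequent nodes:
combine B(20), C(49) → 69
combine 69, D(71) → 140
combine A(123), 140 → 263
combine E(166), 263 → 429
The encoded length is the sum of every internal node's weight: 69 + 140 + 263 + 429 = 901 bits.

901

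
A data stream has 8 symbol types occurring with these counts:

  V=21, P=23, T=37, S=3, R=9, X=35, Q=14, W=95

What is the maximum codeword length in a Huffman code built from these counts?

5

Merge the two lowest-weight nodes at each step:
combine S(3), R(9) → 12
combine 12, Q(14) → 26
combine V(21), P(23) → 44
combine 26, X(35) → 61
combine T(37), 44 → 81
combine 61, 81 → 142
combine W(95), 142 → 237
The first pair merged (S, R) ends up deepest, at depth 5.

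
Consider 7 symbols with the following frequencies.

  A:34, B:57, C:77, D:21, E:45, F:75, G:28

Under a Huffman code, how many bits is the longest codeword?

Merge the two lowest-weight nodes at each step:
merge D(21) and G(28): 49
merge A(34) and E(45): 79
merge 49 and B(57): 106
merge F(75) and C(77): 152
merge 79 and 106: 185
merge 152 and 185: 337
Maximum depth reached is 4.

4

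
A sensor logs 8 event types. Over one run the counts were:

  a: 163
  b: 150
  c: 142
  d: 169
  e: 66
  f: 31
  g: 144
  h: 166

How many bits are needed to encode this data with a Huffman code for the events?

3021

Greedily combine the two least-frequent nodes:
f(31) + e(66) → 97
97 + c(142) → 239
g(144) + b(150) → 294
a(163) + h(166) → 329
d(169) + 239 → 408
294 + 329 → 623
408 + 623 → 1031
The encoded length is the sum of every internal node's weight: 97 + 239 + 294 + 329 + 408 + 623 + 1031 = 3021 bits.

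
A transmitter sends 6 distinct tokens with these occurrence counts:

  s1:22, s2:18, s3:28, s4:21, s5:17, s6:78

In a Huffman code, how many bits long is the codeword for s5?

4

Huffman merges, smallest pair first:
s5(17) + s2(18) → 35
s4(21) + s1(22) → 43
s3(28) + 35 → 63
43 + 63 → 106
s6(78) + 106 → 184
s5's leaf is at depth 4, giving a 4-bit codeword.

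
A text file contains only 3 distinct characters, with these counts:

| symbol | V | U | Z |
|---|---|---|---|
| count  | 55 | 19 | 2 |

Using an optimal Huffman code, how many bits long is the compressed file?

Merge the two smallest weights repeatedly:
Z(2) + U(19) → 21
21 + V(55) → 76
Each symbol's bit-cost is frequency × depth; summing gives 97 bits (equivalently 21 + 76).

97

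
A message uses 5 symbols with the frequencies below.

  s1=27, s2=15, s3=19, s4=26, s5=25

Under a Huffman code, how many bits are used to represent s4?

Huffman merges, smallest pair first:
merge s2(15) and s3(19): 34
merge s5(25) and s4(26): 51
merge s1(27) and 34: 61
merge 51 and 61: 112
The subtree containing s4 is merged 2 times, so code length = 2.

2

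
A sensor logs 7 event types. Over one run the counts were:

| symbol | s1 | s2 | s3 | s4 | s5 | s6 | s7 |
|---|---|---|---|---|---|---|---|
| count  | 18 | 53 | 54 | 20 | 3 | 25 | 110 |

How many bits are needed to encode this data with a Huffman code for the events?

691

Build the Huffman tree bottom-up:
merge s5(3) and s1(18): 21
merge s4(20) and 21: 41
merge s6(25) and 41: 66
merge s2(53) and s3(54): 107
merge 66 and 107: 173
merge s7(110) and 173: 283
Each symbol's bit-cost is frequency × depth; summing gives 691 bits (equivalently 21 + 41 + 66 + 107 + 173 + 283).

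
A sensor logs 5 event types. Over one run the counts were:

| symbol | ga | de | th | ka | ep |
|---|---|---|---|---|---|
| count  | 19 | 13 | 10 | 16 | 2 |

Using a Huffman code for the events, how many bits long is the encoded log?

132

Build the Huffman tree bottom-up:
ep(2) + th(10) → 12
12 + de(13) → 25
ka(16) + ga(19) → 35
25 + 35 → 60
Total encoded bits = sum of merged weights = 12 + 25 + 35 + 60 = 132.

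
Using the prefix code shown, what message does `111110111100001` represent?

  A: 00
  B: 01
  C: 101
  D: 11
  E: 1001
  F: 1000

DDCDFB

Read left to right; each codeword is recognised as soon as it completes (prefix code):
  11→D | 11→D | 101→C | 11→D | 1000→F | 01→B
Decoded message: DDCDFB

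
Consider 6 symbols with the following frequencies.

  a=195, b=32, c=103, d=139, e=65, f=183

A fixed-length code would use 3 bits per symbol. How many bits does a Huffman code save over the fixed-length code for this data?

Fixed-length: 3 bits × 717 symbols = 2151 bits.
Huffman merges:
merge b(32) and e(65): 97
merge 97 and c(103): 200
merge d(139) and f(183): 322
merge a(195) and 200: 395
merge 322 and 395: 717
Huffman total = 97 + 200 + 322 + 395 + 717 = 1731 bits.
Saving = 2151 − 1731 = 420 bits.

420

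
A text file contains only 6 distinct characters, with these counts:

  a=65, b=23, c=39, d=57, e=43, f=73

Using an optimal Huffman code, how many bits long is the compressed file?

Build the Huffman tree bottom-up:
combine b(23), c(39) → 62
combine e(43), d(57) → 100
combine 62, a(65) → 127
combine f(73), 100 → 173
combine 127, 173 → 300
Total encoded bits = sum of merged weights = 62 + 100 + 127 + 173 + 300 = 762.

762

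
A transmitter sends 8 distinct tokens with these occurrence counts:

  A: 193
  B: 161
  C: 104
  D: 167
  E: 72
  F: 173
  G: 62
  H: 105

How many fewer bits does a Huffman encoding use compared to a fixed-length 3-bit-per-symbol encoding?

59

Fixed-length: 3 bits × 1037 symbols = 3111 bits.
Huffman merges:
merge G(62) and E(72): 134
merge C(104) and H(105): 209
merge 134 and B(161): 295
merge D(167) and F(173): 340
merge A(193) and 209: 402
merge 295 and 340: 635
merge 402 and 635: 1037
Huffman total = 134 + 209 + 295 + 340 + 402 + 635 + 1037 = 3052 bits.
Saving = 3111 − 3052 = 59 bits.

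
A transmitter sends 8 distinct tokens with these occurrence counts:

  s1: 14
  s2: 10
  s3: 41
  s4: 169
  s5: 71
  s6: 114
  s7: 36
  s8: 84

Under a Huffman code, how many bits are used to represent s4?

Build the tree from the bottom:
s2(10) + s1(14) → 24
24 + s7(36) → 60
s3(41) + 60 → 101
s5(71) + s8(84) → 155
101 + s6(114) → 215
155 + s4(169) → 324
215 + 324 → 539
s4 sits 2 levels below the root, so its codeword is 2 bits.

2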